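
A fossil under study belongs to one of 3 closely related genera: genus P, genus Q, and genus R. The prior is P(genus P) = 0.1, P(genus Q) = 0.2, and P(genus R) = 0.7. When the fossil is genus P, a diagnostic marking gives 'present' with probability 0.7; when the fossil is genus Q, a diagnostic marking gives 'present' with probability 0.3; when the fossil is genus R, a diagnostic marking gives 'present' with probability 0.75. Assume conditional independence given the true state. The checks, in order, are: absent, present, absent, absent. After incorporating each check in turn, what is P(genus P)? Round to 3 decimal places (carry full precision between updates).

After 'absent': normaliser = 0.3·0.1000 + 0.7·0.2000 + 0.25·0.7000; P(genus P) ≈ 0.0870, P(genus Q) ≈ 0.4058, P(genus R) ≈ 0.5072
After 'present': normaliser = 0.7·0.0870 + 0.3·0.4058 + 0.75·0.5072; P(genus P) ≈ 0.1081, P(genus Q) ≈ 0.2162, P(genus R) ≈ 0.6757
After 'absent': normaliser = 0.3·0.1081 + 0.7·0.2162 + 0.25·0.6757; P(genus P) ≈ 0.0920, P(genus Q) ≈ 0.4291, P(genus R) ≈ 0.4789
After 'absent': normaliser = 0.3·0.0920 + 0.7·0.4291 + 0.25·0.4789; P(genus P) ≈ 0.0616, P(genus Q) ≈ 0.6709, P(genus R) ≈ 0.2674

0.062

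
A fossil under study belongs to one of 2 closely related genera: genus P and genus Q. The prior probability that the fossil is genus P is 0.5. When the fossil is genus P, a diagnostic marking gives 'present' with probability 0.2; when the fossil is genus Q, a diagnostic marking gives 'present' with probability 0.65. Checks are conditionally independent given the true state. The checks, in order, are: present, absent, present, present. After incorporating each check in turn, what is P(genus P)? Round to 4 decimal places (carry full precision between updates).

0.0624

Apply Bayes' rule sequentially, carrying P(genus P) forward.
After 'present': P(genus P) = 0.2·0.5000 / (0.2·0.5000 + 0.65·0.5000) ≈ 0.2353
After 'absent': P(genus P) = 0.8·0.2353 / (0.8·0.2353 + 0.35·0.7647) ≈ 0.4129
After 'present': P(genus P) = 0.2·0.4129 / (0.2·0.4129 + 0.65·0.5871) ≈ 0.1779
After 'present': P(genus P) = 0.2·0.1779 / (0.2·0.1779 + 0.65·0.8221) ≈ 0.0624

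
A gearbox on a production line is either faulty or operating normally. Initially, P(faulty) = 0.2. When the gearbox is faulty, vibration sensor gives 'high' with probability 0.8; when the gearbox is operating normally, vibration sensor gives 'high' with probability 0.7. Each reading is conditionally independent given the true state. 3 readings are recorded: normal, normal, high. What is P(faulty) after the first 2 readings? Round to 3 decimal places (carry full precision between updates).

0.100

Apply Bayes' rule sequentially, carrying P(faulty) forward.
After 'normal': P(faulty) = 0.2·0.2000 / (0.2·0.2000 + 0.3·0.8000) ≈ 0.1429
After 'normal': P(faulty) = 0.2·0.1429 / (0.2·0.1429 + 0.3·0.8571) ≈ 0.1000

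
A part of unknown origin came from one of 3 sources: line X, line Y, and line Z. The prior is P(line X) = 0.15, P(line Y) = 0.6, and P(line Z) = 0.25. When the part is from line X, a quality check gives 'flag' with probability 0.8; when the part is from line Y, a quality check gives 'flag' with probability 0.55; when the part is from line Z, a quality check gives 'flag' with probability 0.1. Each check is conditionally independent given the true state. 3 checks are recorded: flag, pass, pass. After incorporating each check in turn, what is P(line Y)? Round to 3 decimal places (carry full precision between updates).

0.727

After 'flag': normaliser = 0.8·0.1500 + 0.55·0.6000 + 0.1·0.2500; P(line X) ≈ 0.2526, P(line Y) ≈ 0.6947, P(line Z) ≈ 0.0526
After 'pass': normaliser = 0.2·0.2526 + 0.45·0.6947 + 0.9·0.0526; P(line X) ≈ 0.1231, P(line Y) ≈ 0.7615, P(line Z) ≈ 0.1154
After 'pass': normaliser = 0.2·0.1231 + 0.45·0.7615 + 0.9·0.1154; P(line X) ≈ 0.0522, P(line Y) ≈ 0.7273, P(line Z) ≈ 0.2204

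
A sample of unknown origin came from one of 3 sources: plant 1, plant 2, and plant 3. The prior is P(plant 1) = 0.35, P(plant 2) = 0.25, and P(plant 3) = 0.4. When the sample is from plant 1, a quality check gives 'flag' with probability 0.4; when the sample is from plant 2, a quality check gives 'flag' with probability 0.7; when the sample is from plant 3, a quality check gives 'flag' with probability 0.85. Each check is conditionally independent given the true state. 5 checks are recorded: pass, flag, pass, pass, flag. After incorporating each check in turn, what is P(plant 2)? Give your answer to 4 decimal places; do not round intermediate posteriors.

After 'pass': normaliser = 0.6·0.3500 + 0.3·0.2500 + 0.15·0.4000; P(plant 1) ≈ 0.6087, P(plant 2) ≈ 0.2174, P(plant 3) ≈ 0.1739
After 'flag': normaliser = 0.4·0.6087 + 0.7·0.2174 + 0.85·0.1739; P(plant 1) ≈ 0.4480, P(plant 2) ≈ 0.2800, P(plant 3) ≈ 0.2720
After 'pass': normaliser = 0.6·0.4480 + 0.3·0.2800 + 0.15·0.2720; P(plant 1) ≈ 0.6829, P(plant 2) ≈ 0.2134, P(plant 3) ≈ 0.1037
After 'pass': normaliser = 0.6·0.6829 + 0.3·0.2134 + 0.15·0.1037; P(plant 1) ≈ 0.8374, P(plant 2) ≈ 0.1308, P(plant 3) ≈ 0.0318
After 'flag': normaliser = 0.4·0.8374 + 0.7·0.1308 + 0.85·0.0318; P(plant 1) ≈ 0.7385, P(plant 2) ≈ 0.2019, P(plant 3) ≈ 0.0596

0.2019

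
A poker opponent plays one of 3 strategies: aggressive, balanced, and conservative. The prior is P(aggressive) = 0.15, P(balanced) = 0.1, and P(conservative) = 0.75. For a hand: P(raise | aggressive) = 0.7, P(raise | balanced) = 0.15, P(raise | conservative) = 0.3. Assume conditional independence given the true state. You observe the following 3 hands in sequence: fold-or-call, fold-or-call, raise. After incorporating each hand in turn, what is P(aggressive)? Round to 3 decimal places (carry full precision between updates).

0.072

After 'fold-or-call': normaliser = 0.3·0.1500 + 0.85·0.1000 + 0.7·0.7500; P(aggressive) ≈ 0.0687, P(balanced) ≈ 0.1298, P(conservative) ≈ 0.8015
After 'fold-or-call': normaliser = 0.3·0.0687 + 0.85·0.1298 + 0.7·0.8015; P(aggressive) ≈ 0.0298, P(balanced) ≈ 0.1594, P(conservative) ≈ 0.8108
After 'raise': normaliser = 0.7·0.0298 + 0.15·0.1594 + 0.3·0.8108; P(aggressive) ≈ 0.0724, P(balanced) ≈ 0.0830, P(conservative) ≈ 0.8446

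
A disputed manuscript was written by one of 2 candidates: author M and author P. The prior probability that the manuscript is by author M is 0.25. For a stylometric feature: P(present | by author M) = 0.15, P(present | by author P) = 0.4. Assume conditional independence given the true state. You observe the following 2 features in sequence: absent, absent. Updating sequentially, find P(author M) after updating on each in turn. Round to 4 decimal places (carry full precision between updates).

0.4008

After 'absent': P(author M) = 0.85·0.2500 / (0.85·0.2500 + 0.6·0.7500) ≈ 0.3208
After 'absent': P(author M) = 0.85·0.3208 / (0.85·0.3208 + 0.6·0.6792) ≈ 0.4008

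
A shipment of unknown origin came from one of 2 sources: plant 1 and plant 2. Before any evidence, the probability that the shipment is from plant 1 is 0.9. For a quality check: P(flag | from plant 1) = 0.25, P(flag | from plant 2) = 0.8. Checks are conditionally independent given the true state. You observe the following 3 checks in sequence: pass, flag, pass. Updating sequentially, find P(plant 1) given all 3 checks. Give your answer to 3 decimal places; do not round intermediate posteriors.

Each posterior becomes the prior for the next update.
After 'pass': P(plant 1) = 0.75·0.9000 / (0.75·0.9000 + 0.2·0.1000) ≈ 0.9712
After 'flag': P(plant 1) = 0.25·0.9712 / (0.25·0.9712 + 0.8·0.0288) ≈ 0.9134
After 'pass': P(plant 1) = 0.75·0.9134 / (0.75·0.9134 + 0.2·0.0866) ≈ 0.9753

0.975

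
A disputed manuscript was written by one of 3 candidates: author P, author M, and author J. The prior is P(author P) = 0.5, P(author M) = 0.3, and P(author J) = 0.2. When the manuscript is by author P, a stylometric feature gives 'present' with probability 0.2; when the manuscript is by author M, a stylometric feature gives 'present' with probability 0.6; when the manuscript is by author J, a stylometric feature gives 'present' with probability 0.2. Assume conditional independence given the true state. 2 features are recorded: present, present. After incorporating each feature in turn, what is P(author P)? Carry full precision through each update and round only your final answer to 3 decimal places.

After 'present': normaliser = 0.2·0.5000 + 0.6·0.3000 + 0.2·0.2000; P(author P) ≈ 0.3125, P(author M) ≈ 0.5625, P(author J) ≈ 0.1250
After 'present': normaliser = 0.2·0.3125 + 0.6·0.5625 + 0.2·0.1250; P(author P) ≈ 0.1471, P(author M) ≈ 0.7941, P(author J) ≈ 0.0588

0.147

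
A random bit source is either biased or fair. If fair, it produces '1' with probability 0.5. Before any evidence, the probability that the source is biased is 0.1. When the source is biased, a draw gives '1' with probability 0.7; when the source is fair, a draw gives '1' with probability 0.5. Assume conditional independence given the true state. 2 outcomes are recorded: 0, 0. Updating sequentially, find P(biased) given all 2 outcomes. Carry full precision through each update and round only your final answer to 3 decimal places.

0.038

Apply Bayes' rule sequentially, carrying P(biased) forward.
After '0': P(biased) = 0.3·0.1000 / (0.3·0.1000 + 0.5·0.9000) ≈ 0.0625
After '0': P(biased) = 0.3·0.0625 / (0.3·0.0625 + 0.5·0.9375) ≈ 0.0385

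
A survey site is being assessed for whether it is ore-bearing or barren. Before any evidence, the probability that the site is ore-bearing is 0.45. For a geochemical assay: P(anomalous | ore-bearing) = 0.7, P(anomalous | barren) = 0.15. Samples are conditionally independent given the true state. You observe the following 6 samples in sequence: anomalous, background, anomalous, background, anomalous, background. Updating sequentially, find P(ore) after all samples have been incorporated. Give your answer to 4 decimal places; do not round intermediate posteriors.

0.7852

Apply Bayes' rule sequentially, carrying P(ore) forward.
After 'anomalous': P(ore) = 0.7·0.4500 / (0.7·0.4500 + 0.15·0.5500) ≈ 0.7925
After 'background': P(ore) = 0.3·0.7925 / (0.3·0.7925 + 0.85·0.2075) ≈ 0.5740
After 'anomalous': P(ore) = 0.7·0.5740 / (0.7·0.5740 + 0.15·0.4260) ≈ 0.8628
After 'background': P(ore) = 0.3·0.8628 / (0.3·0.8628 + 0.85·0.1372) ≈ 0.6894
After 'anomalous': P(ore) = 0.7·0.6894 / (0.7·0.6894 + 0.15·0.3106) ≈ 0.9120
After 'background': P(ore) = 0.3·0.9120 / (0.3·0.9120 + 0.85·0.0880) ≈ 0.7852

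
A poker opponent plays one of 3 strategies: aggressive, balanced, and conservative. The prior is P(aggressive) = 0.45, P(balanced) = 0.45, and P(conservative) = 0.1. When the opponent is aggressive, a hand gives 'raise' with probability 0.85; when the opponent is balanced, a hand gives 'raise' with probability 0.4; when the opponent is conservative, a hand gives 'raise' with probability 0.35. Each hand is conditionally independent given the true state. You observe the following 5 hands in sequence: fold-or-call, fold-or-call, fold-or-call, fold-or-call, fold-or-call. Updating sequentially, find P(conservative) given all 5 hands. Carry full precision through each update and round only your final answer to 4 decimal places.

0.2488

After 'fold-or-call': normaliser = 0.15·0.4500 + 0.6·0.4500 + 0.65·0.1000; P(aggressive) ≈ 0.1677, P(balanced) ≈ 0.6708, P(conservative) ≈ 0.1615
After 'fold-or-call': normaliser = 0.15·0.1677 + 0.6·0.6708 + 0.65·0.1615; P(aggressive) ≈ 0.0472, P(balanced) ≈ 0.7557, P(conservative) ≈ 0.1971
After 'fold-or-call': normaliser = 0.15·0.0472 + 0.6·0.7557 + 0.65·0.1971; P(aggressive) ≈ 0.0120, P(balanced) ≈ 0.7703, P(conservative) ≈ 0.2176
After 'fold-or-call': normaliser = 0.15·0.0120 + 0.6·0.7703 + 0.65·0.2176; P(aggressive) ≈ 0.0030, P(balanced) ≈ 0.7634, P(conservative) ≈ 0.2337
After 'fold-or-call': normaliser = 0.15·0.0030 + 0.6·0.7634 + 0.65·0.2337; P(aggressive) ≈ 0.0007, P(balanced) ≈ 0.7504, P(conservative) ≈ 0.2488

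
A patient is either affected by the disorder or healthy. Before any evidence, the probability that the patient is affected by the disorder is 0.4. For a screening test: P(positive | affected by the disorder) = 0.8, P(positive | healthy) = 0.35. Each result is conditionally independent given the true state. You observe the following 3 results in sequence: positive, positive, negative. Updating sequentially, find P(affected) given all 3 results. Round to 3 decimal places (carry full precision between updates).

Each posterior becomes the prior for the next update.
After 'positive': P(affected) = 0.8·0.4000 / (0.8·0.4000 + 0.35·0.6000) ≈ 0.6038
After 'positive': P(affected) = 0.8·0.6038 / (0.8·0.6038 + 0.35·0.3962) ≈ 0.7769
After 'negative': P(affected) = 0.2·0.7769 / (0.2·0.7769 + 0.65·0.2231) ≈ 0.5173

0.517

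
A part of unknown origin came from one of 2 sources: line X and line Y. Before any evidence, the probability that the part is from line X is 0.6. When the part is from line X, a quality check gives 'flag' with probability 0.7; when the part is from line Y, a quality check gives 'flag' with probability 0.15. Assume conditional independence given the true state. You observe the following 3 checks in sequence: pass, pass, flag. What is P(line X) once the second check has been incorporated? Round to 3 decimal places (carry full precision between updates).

After 'pass': P(line X) = 0.3·0.6000 / (0.3·0.6000 + 0.85·0.4000) ≈ 0.3462
After 'pass': P(line X) = 0.3·0.3462 / (0.3·0.3462 + 0.85·0.6538) ≈ 0.1574

0.157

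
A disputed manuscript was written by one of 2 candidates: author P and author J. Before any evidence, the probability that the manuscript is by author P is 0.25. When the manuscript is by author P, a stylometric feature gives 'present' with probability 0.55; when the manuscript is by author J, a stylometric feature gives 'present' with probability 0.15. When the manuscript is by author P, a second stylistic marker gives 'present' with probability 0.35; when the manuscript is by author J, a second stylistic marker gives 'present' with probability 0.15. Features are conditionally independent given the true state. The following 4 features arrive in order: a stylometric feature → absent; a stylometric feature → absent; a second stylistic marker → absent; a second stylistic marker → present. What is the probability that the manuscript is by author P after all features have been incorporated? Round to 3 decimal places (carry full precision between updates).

0.143

After a stylometric feature='absent': P(author P) = 0.45·0.2500 / (0.45·0.2500 + 0.85·0.7500) ≈ 0.1500
After a stylometric feature='absent': P(author P) = 0.45·0.1500 / (0.45·0.1500 + 0.85·0.8500) ≈ 0.0854
After a second stylistic marker='absent': P(author P) = 0.65·0.0854 / (0.65·0.0854 + 0.85·0.9146) ≈ 0.0667
After a second stylistic marker='present': P(author P) = 0.35·0.0667 / (0.35·0.0667 + 0.15·0.9333) ≈ 0.1429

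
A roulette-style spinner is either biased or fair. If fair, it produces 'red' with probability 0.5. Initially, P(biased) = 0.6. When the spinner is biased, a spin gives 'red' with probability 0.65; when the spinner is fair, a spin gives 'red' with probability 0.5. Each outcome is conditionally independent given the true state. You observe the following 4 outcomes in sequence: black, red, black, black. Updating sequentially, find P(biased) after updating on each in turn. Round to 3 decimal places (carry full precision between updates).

0.401

After 'black': P(biased) = 0.35·0.6000 / (0.35·0.6000 + 0.5·0.4000) ≈ 0.5122
After 'red': P(biased) = 0.65·0.5122 / (0.65·0.5122 + 0.5·0.4878) ≈ 0.5772
After 'black': P(biased) = 0.35·0.5772 / (0.35·0.5772 + 0.5·0.4228) ≈ 0.4886
After 'black': P(biased) = 0.35·0.4886 / (0.35·0.4886 + 0.5·0.5114) ≈ 0.4008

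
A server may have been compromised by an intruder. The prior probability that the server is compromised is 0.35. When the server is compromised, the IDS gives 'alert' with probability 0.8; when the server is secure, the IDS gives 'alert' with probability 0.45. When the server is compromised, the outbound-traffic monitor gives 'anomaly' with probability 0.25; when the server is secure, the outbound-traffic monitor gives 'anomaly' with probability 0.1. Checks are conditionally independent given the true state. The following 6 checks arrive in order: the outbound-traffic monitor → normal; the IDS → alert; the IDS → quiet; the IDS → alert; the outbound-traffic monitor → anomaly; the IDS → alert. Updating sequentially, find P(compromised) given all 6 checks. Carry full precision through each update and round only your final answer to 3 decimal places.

0.696

After the outbound-traffic monitor='normal': P(compromised) = 0.75·0.3500 / (0.75·0.3500 + 0.9·0.6500) ≈ 0.3097
After the IDS='alert': P(compromised) = 0.8·0.3097 / (0.8·0.3097 + 0.45·0.6903) ≈ 0.4437
After the IDS='quiet': P(compromised) = 0.2·0.4437 / (0.2·0.4437 + 0.55·0.5563) ≈ 0.2249
After the IDS='alert': P(compromised) = 0.8·0.2249 / (0.8·0.2249 + 0.45·0.7751) ≈ 0.3402
After the outbound-traffic monitor='anomaly': P(compromised) = 0.25·0.3402 / (0.25·0.3402 + 0.1·0.6598) ≈ 0.5632
After the IDS='alert': P(compromised) = 0.8·0.5632 / (0.8·0.5632 + 0.45·0.4368) ≈ 0.6962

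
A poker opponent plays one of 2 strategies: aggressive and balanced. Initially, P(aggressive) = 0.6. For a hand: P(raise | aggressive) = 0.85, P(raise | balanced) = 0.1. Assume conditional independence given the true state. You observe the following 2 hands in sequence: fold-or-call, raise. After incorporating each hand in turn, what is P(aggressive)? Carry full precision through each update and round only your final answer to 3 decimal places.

0.680

After 'fold-or-call': P(aggressive) = 0.15·0.6000 / (0.15·0.6000 + 0.9·0.4000) ≈ 0.2000
After 'raise': P(aggressive) = 0.85·0.2000 / (0.85·0.2000 + 0.1·0.8000) ≈ 0.6800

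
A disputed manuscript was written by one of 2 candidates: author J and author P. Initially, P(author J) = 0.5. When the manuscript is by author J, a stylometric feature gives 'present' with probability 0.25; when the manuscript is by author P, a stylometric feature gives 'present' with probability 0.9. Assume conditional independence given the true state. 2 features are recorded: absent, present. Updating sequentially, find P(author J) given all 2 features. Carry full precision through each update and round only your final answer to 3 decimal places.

Apply Bayes' rule sequentially, carrying P(author J) forward.
After 'absent': P(author J) = 0.75·0.5000 / (0.75·0.5000 + 0.1·0.5000) ≈ 0.8824
After 'present': P(author J) = 0.25·0.8824 / (0.25·0.8824 + 0.9·0.1176) ≈ 0.6757

0.676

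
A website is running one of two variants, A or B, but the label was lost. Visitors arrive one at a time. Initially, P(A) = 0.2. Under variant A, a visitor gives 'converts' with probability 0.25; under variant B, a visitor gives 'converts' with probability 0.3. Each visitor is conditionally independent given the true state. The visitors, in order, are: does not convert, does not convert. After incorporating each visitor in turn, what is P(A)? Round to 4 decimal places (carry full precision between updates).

0.2230

After 'does not convert': P(A) = 0.75·0.2000 / (0.75·0.2000 + 0.7·0.8000) ≈ 0.2113
After 'does not convert': P(A) = 0.75·0.2113 / (0.75·0.2113 + 0.7·0.7887) ≈ 0.2230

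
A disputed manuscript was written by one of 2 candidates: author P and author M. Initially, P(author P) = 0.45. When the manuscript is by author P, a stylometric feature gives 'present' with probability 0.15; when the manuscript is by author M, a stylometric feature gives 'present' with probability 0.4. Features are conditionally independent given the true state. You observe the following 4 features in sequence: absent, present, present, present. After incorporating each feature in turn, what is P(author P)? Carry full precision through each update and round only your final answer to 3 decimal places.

0.058

After 'absent': P(author P) = 0.85·0.4500 / (0.85·0.4500 + 0.6·0.5500) ≈ 0.5368
After 'present': P(author P) = 0.15·0.5368 / (0.15·0.5368 + 0.4·0.4632) ≈ 0.3030
After 'present': P(author P) = 0.15·0.3030 / (0.15·0.3030 + 0.4·0.6970) ≈ 0.1402
After 'present': P(author P) = 0.15·0.1402 / (0.15·0.1402 + 0.4·0.8598) ≈ 0.0576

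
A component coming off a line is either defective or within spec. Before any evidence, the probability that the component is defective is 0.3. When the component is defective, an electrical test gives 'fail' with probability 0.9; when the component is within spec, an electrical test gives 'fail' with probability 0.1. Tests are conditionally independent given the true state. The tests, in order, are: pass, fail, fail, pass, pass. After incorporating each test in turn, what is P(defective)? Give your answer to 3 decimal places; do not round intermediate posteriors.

0.045

After 'pass': P(defective) = 0.1·0.3000 / (0.1·0.3000 + 0.9·0.7000) ≈ 0.0455
After 'fail': P(defective) = 0.9·0.0455 / (0.9·0.0455 + 0.1·0.9545) ≈ 0.3000
After 'fail': P(defective) = 0.9·0.3000 / (0.9·0.3000 + 0.1·0.7000) ≈ 0.7941
After 'pass': P(defective) = 0.1·0.7941 / (0.1·0.7941 + 0.9·0.2059) ≈ 0.3000
After 'pass': P(defective) = 0.1·0.3000 / (0.1·0.3000 + 0.9·0.7000) ≈ 0.0455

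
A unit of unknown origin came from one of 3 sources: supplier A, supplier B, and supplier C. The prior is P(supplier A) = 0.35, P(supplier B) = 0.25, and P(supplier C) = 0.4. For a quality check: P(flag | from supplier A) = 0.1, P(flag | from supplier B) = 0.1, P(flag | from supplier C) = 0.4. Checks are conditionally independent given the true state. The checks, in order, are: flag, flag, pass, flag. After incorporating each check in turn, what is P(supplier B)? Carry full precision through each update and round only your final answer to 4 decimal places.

0.0142

After 'flag': normaliser = 0.1·0.3500 + 0.1·0.2500 + 0.4·0.4000; P(supplier A) ≈ 0.1591, P(supplier B) ≈ 0.1136, P(supplier C) ≈ 0.7273
After 'flag': normaliser = 0.1·0.1591 + 0.1·0.1136 + 0.4·0.7273; P(supplier A) ≈ 0.0500, P(supplier B) ≈ 0.0357, P(supplier C) ≈ 0.9143
After 'pass': normaliser = 0.9·0.0500 + 0.9·0.0357 + 0.6·0.9143; P(supplier A) ≈ 0.0719, P(supplier B) ≈ 0.0514, P(supplier C) ≈ 0.8767
After 'flag': normaliser = 0.1·0.0719 + 0.1·0.0514 + 0.4·0.8767; P(supplier A) ≈ 0.0198, P(supplier B) ≈ 0.0142, P(supplier C) ≈ 0.9660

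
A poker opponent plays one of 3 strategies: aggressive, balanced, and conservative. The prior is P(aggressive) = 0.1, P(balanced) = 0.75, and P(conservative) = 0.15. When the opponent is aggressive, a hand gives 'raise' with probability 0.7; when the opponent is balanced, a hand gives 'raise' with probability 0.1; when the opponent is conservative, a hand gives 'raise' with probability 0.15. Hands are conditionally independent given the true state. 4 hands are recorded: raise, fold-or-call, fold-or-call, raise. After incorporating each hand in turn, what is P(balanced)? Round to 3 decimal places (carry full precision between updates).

0.470

After 'raise': normaliser = 0.7·0.1000 + 0.1·0.7500 + 0.15·0.1500; P(aggressive) ≈ 0.4179, P(balanced) ≈ 0.4478, P(conservative) ≈ 0.1343
After 'fold-or-call': normaliser = 0.3·0.4179 + 0.9·0.4478 + 0.85·0.1343; P(aggressive) ≈ 0.1951, P(balanced) ≈ 0.6272, P(conservative) ≈ 0.1777
After 'fold-or-call': normaliser = 0.3·0.1951 + 0.9·0.6272 + 0.85·0.1777; P(aggressive) ≈ 0.0756, P(balanced) ≈ 0.7292, P(conservative) ≈ 0.1951
After 'raise': normaliser = 0.7·0.0756 + 0.1·0.7292 + 0.15·0.1951; P(aggressive) ≈ 0.3412, P(balanced) ≈ 0.4701, P(conservative) ≈ 0.1887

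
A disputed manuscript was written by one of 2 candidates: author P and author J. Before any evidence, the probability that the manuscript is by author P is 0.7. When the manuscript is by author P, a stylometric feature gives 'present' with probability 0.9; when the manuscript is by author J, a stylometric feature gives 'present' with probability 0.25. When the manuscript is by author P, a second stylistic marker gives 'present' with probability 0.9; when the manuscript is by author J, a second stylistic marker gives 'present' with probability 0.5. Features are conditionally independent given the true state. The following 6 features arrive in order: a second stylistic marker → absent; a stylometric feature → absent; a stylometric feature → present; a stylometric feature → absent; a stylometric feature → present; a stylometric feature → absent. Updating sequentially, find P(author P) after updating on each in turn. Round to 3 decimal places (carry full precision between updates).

After a second stylistic marker='absent': P(author P) = 0.1·0.7000 / (0.1·0.7000 + 0.5·0.3000) ≈ 0.3182
After a stylometric feature='absent': P(author P) = 0.1·0.3182 / (0.1·0.3182 + 0.75·0.6818) ≈ 0.0586
After a stylometric feature='present': P(author P) = 0.9·0.0586 / (0.9·0.0586 + 0.25·0.9414) ≈ 0.1830
After a stylometric feature='absent': P(author P) = 0.1·0.1830 / (0.1·0.1830 + 0.75·0.8170) ≈ 0.0290
After a stylometric feature='present': P(author P) = 0.9·0.0290 / (0.9·0.0290 + 0.25·0.9710) ≈ 0.0971
After a stylometric feature='absent': P(author P) = 0.1·0.0971 / (0.1·0.0971 + 0.75·0.9029) ≈ 0.0141

0.014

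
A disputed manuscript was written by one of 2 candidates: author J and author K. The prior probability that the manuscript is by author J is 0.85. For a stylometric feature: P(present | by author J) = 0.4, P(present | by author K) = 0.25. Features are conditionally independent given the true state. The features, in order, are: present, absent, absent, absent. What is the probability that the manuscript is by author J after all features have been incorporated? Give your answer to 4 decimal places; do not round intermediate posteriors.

After 'present': P(author J) = 0.4·0.8500 / (0.4·0.8500 + 0.25·0.1500) ≈ 0.9007
After 'absent': P(author J) = 0.6·0.9007 / (0.6·0.9007 + 0.75·0.0993) ≈ 0.8788
After 'absent': P(author J) = 0.6·0.8788 / (0.6·0.8788 + 0.75·0.1212) ≈ 0.8530
After 'absent': P(author J) = 0.6·0.8530 / (0.6·0.8530 + 0.75·0.1470) ≈ 0.8228

0.8228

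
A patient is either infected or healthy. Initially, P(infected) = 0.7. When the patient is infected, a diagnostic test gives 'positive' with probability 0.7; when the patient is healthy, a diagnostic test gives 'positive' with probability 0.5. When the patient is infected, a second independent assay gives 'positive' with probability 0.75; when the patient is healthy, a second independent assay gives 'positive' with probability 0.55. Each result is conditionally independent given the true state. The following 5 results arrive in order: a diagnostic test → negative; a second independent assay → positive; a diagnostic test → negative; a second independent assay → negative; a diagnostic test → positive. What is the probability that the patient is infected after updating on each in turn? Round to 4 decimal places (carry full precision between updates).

Each posterior becomes the prior for the next update.
After a diagnostic test='negative': P(infected) = 0.3·0.7000 / (0.3·0.7000 + 0.5·0.3000) ≈ 0.5833
After a second independent assay='positive': P(infected) = 0.75·0.5833 / (0.75·0.5833 + 0.55·0.4167) ≈ 0.6562
After a diagnostic test='negative': P(infected) = 0.3·0.6562 / (0.3·0.6562 + 0.5·0.3438) ≈ 0.5339
After a second independent assay='negative': P(infected) = 0.25·0.5339 / (0.25·0.5339 + 0.45·0.4661) ≈ 0.3889
After a diagnostic test='positive': P(infected) = 0.7·0.3889 / (0.7·0.3889 + 0.5·0.6111) ≈ 0.4712

0.4712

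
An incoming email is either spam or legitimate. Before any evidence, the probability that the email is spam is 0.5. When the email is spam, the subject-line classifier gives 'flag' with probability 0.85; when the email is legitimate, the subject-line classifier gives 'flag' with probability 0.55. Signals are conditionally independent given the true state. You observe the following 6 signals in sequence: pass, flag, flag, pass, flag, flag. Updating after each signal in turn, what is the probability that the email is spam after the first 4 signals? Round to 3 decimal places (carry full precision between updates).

After 'pass': P(spam) = 0.15·0.5000 / (0.15·0.5000 + 0.45·0.5000) ≈ 0.2500
After 'flag': P(spam) = 0.85·0.2500 / (0.85·0.2500 + 0.55·0.7500) ≈ 0.3400
After 'flag': P(spam) = 0.85·0.3400 / (0.85·0.3400 + 0.55·0.6600) ≈ 0.4433
After 'pass': P(spam) = 0.15·0.4433 / (0.15·0.4433 + 0.45·0.5567) ≈ 0.2097

0.210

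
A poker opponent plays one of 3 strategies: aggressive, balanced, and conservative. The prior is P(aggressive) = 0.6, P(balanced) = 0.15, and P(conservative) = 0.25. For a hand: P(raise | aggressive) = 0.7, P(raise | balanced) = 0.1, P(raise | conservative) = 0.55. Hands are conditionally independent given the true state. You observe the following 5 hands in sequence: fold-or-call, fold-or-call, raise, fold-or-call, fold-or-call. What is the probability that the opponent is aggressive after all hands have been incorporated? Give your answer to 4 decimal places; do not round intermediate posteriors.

0.1802

After 'fold-or-call': normaliser = 0.3·0.6000 + 0.9·0.1500 + 0.45·0.2500; P(aggressive) ≈ 0.4211, P(balanced) ≈ 0.3158, P(conservative) ≈ 0.2632
After 'fold-or-call': normaliser = 0.3·0.4211 + 0.9·0.3158 + 0.45·0.2632; P(aggressive) ≈ 0.2388, P(balanced) ≈ 0.5373, P(conservative) ≈ 0.2239
After 'raise': normaliser = 0.7·0.2388 + 0.1·0.5373 + 0.55·0.2239; P(aggressive) ≈ 0.4859, P(balanced) ≈ 0.1562, P(conservative) ≈ 0.3579
After 'fold-or-call': normaliser = 0.3·0.4859 + 0.9·0.1562 + 0.45·0.3579; P(aggressive) ≈ 0.3258, P(balanced) ≈ 0.3142, P(conservative) ≈ 0.3600
After 'fold-or-call': normaliser = 0.3·0.3258 + 0.9·0.3142 + 0.45·0.3600; P(aggressive) ≈ 0.1802, P(balanced) ≈ 0.5212, P(conservative) ≈ 0.2986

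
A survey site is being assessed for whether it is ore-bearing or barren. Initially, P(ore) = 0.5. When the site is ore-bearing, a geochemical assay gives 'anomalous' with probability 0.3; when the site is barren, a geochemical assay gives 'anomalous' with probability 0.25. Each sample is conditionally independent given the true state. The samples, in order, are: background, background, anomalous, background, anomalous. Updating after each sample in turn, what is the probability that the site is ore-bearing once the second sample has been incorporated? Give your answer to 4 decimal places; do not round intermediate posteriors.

0.4656

After 'background': P(ore) = 0.7·0.5000 / (0.7·0.5000 + 0.75·0.5000) ≈ 0.4828
After 'background': P(ore) = 0.7·0.4828 / (0.7·0.4828 + 0.75·0.5172) ≈ 0.4656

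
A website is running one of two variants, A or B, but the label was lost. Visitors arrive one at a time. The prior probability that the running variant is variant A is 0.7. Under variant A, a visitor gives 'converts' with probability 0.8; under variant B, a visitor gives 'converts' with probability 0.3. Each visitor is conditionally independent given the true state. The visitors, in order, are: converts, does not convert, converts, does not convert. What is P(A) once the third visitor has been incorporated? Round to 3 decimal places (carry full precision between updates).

After 'converts': P(A) = 0.8·0.7000 / (0.8·0.7000 + 0.3·0.3000) ≈ 0.8615
After 'does not convert': P(A) = 0.2·0.8615 / (0.2·0.8615 + 0.7·0.1385) ≈ 0.6400
After 'converts': P(A) = 0.8·0.6400 / (0.8·0.6400 + 0.3·0.3600) ≈ 0.8258

0.826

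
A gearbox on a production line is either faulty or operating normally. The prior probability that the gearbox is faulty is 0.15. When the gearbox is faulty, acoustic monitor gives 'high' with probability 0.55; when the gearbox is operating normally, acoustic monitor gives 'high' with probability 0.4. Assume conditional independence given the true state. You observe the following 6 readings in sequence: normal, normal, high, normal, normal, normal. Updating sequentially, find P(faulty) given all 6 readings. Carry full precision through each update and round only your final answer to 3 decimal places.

After 'normal': P(faulty) = 0.45·0.1500 / (0.45·0.1500 + 0.6·0.8500) ≈ 0.1169
After 'normal': P(faulty) = 0.45·0.1169 / (0.45·0.1169 + 0.6·0.8831) ≈ 0.0903
After 'high': P(faulty) = 0.55·0.0903 / (0.55·0.0903 + 0.4·0.9097) ≈ 0.1201
After 'normal': P(faulty) = 0.45·0.1201 / (0.45·0.1201 + 0.6·0.8799) ≈ 0.0929
After 'normal': P(faulty) = 0.45·0.0929 / (0.45·0.0929 + 0.6·0.9071) ≈ 0.0713
After 'normal': P(faulty) = 0.45·0.0713 / (0.45·0.0713 + 0.6·0.9287) ≈ 0.0544

0.054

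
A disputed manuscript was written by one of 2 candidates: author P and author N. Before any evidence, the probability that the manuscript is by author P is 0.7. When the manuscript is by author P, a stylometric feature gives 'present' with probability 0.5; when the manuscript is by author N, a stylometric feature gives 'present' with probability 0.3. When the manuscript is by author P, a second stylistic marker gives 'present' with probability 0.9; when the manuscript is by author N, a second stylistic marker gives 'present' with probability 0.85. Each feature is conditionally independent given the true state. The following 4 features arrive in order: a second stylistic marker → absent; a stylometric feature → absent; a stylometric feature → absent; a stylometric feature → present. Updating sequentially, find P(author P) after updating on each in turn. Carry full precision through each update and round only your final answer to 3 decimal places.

0.569

Each posterior becomes the prior for the next update.
After a second stylistic marker='absent': P(author P) = 0.1·0.7000 / (0.1·0.7000 + 0.15·0.3000) ≈ 0.6087
After a stylometric feature='absent': P(author P) = 0.5·0.6087 / (0.5·0.6087 + 0.7·0.3913) ≈ 0.5263
After a stylometric feature='absent': P(author P) = 0.5·0.5263 / (0.5·0.5263 + 0.7·0.4737) ≈ 0.4425
After a stylometric feature='present': P(author P) = 0.5·0.4425 / (0.5·0.4425 + 0.3·0.5575) ≈ 0.5695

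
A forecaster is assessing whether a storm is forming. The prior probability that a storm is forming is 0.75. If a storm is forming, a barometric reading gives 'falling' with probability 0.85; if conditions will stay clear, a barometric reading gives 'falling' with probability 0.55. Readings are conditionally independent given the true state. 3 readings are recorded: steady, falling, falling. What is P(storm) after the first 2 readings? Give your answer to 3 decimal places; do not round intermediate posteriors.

After 'steady': P(storm) = 0.15·0.7500 / (0.15·0.7500 + 0.45·0.2500) ≈ 0.5000
After 'falling': P(storm) = 0.85·0.5000 / (0.85·0.5000 + 0.55·0.5000) ≈ 0.6071

0.607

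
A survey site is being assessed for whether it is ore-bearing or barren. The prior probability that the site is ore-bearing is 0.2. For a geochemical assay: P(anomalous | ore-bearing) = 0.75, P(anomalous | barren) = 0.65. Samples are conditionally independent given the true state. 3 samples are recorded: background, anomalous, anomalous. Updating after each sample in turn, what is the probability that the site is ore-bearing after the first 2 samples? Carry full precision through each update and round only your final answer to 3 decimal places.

0.171

Apply Bayes' rule sequentially, carrying P(ore) forward.
After 'background': P(ore) = 0.25·0.2000 / (0.25·0.2000 + 0.35·0.8000) ≈ 0.1515
After 'anomalous': P(ore) = 0.75·0.1515 / (0.75·0.1515 + 0.65·0.8485) ≈ 0.1708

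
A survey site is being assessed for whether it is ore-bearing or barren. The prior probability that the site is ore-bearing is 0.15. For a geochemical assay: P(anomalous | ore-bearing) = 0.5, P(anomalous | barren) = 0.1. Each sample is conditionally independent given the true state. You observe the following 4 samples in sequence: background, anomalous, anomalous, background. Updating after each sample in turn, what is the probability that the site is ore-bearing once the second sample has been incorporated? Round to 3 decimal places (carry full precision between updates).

0.329

After 'background': P(ore) = 0.5·0.1500 / (0.5·0.1500 + 0.9·0.8500) ≈ 0.0893
After 'anomalous': P(ore) = 0.5·0.0893 / (0.5·0.0893 + 0.1·0.9107) ≈ 0.3289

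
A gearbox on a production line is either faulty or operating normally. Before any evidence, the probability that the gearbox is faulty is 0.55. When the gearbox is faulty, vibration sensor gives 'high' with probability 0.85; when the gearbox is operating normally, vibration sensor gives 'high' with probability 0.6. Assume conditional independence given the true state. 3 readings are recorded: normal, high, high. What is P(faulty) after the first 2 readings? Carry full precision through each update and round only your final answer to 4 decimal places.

After 'normal': P(faulty) = 0.15·0.5500 / (0.15·0.5500 + 0.4·0.4500) ≈ 0.3143
After 'high': P(faulty) = 0.85·0.3143 / (0.85·0.3143 + 0.6·0.6857) ≈ 0.3937

0.3937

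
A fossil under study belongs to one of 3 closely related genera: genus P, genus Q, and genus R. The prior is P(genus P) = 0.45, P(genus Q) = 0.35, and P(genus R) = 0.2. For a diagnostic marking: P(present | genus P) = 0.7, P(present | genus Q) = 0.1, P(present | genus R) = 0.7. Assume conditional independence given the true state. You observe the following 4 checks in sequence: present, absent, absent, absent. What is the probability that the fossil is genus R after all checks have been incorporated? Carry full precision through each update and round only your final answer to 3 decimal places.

0.100

After 'present': normaliser = 0.7·0.4500 + 0.1·0.3500 + 0.7·0.2000; P(genus P) ≈ 0.6429, P(genus Q) ≈ 0.0714, P(genus R) ≈ 0.2857
After 'absent': normaliser = 0.3·0.6429 + 0.9·0.0714 + 0.3·0.2857; P(genus P) ≈ 0.5625, P(genus Q) ≈ 0.1875, P(genus R) ≈ 0.2500
After 'absent': normaliser = 0.3·0.5625 + 0.9·0.1875 + 0.3·0.2500; P(genus P) ≈ 0.4091, P(genus Q) ≈ 0.4091, P(genus R) ≈ 0.1818
After 'absent': normaliser = 0.3·0.4091 + 0.9·0.4091 + 0.3·0.1818; P(genus P) ≈ 0.2250, P(genus Q) ≈ 0.6750, P(genus R) ≈ 0.1000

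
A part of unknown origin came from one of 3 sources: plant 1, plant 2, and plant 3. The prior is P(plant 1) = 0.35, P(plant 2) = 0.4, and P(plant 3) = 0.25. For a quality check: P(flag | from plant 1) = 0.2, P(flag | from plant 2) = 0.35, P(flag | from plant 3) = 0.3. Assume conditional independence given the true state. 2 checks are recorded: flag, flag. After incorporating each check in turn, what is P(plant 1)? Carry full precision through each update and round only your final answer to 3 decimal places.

0.164

After 'flag': normaliser = 0.2·0.3500 + 0.35·0.4000 + 0.3·0.2500; P(plant 1) ≈ 0.2456, P(plant 2) ≈ 0.4912, P(plant 3) ≈ 0.2632
After 'flag': normaliser = 0.2·0.2456 + 0.35·0.4912 + 0.3·0.2632; P(plant 1) ≈ 0.1637, P(plant 2) ≈ 0.5731, P(plant 3) ≈ 0.2632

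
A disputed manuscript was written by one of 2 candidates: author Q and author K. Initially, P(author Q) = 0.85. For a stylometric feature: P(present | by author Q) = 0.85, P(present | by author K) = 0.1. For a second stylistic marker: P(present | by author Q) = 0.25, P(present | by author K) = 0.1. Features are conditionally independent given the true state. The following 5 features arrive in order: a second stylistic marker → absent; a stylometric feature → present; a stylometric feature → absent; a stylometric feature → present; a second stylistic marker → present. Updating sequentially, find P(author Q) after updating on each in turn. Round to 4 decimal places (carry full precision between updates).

After a second stylistic marker='absent': P(author Q) = 0.75·0.8500 / (0.75·0.8500 + 0.9·0.1500) ≈ 0.8252
After a stylometric feature='present': P(author Q) = 0.85·0.8252 / (0.85·0.8252 + 0.1·0.1748) ≈ 0.9757
After a stylometric feature='absent': P(author Q) = 0.15·0.9757 / (0.15·0.9757 + 0.9·0.0243) ≈ 0.8700
After a stylometric feature='present': P(author Q) = 0.85·0.8700 / (0.85·0.8700 + 0.1·0.1300) ≈ 0.9827
After a second stylistic marker='present': P(author Q) = 0.25·0.9827 / (0.25·0.9827 + 0.1·0.0173) ≈ 0.9930

0.9930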